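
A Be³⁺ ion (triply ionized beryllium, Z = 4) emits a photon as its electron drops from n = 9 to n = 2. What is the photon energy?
51.7353 eV

The energy levels are E_n = -13.6057 Z² eV / n².

Energy at n = 9: E_9 = -13.6057 × 4² / 9² = -2.6875457 eV
Energy at n = 2: E_2 = -13.6057 × 4² / 2² = -54.4228000 eV

For emission (electron falling to lower state), the photon energy is:
E_photon = E_9 - E_2 = |-2.6875457 - (-54.4228000)|
E_photon = 51.7353 eV

This energy is carried away by the emitted photon.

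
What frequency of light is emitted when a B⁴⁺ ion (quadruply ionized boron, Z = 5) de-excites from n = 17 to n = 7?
1.39e+15 Hz

First, find the transition energy:
E_17 = -13.6057 × 5² / 17² = -1.17696 eV
E_7 = -13.6057 × 5² / 7² = -6.94168 eV
|ΔE| = |E_7 - E_17| = 5.76472 eV

Convert to Joules: E = 5.76472 eV × (1.602177 × 10⁻¹⁹ J/eV) = 9.2361e-19 J

Using E = hf:
f = E/h = 9.2361e-19 J / (6.62607 × 10⁻³⁴ J·s)
f = 1.39e+15 Hz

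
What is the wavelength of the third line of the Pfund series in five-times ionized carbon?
103.84788 nm

The lines of a series are numbered from the longest wavelength (smallest ΔE) outward; the third line is the transition from n = n_f + 3 to n_f.
The Pfund series has all transitions ending at n_f = 5.

For C⁵⁺ (Z = 6), the third line (γ-line) is the jump from n = 8 to n = 5:
E_8 = -13.6057 × 6² / 8² = -7.65320625 eV
E_5 = -13.6057 × 6² / 5² = -19.59220800 eV
ΔE = E_8 - E_5 = 11.93900175 eV

λ = hc/E = 1239.84 eV·nm / 11.93900175 eV
λ = 103.84788 nm

This is the γ-line of the Pfund series in C⁵⁺.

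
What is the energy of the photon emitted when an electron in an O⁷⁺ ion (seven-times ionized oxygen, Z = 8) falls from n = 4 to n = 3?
42.329 eV

The energy levels are E_n = -13.6057 Z² eV / n².

Energy at n = 4: E_4 = -13.6057 × 8² / 4² = -54.422800 eV
Energy at n = 3: E_3 = -13.6057 × 8² / 3² = -96.751644 eV

For emission (electron falling to lower state), the photon energy is:
E_photon = E_4 - E_3 = |-54.422800 - (-96.751644)|
E_photon = 42.329 eV

This energy is carried away by the emitted photon.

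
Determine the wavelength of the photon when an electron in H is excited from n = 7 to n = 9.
11302.535 nm

First, find the transition energy using E_n = -13.6057 / n² eV:
E_7 = -13.6057 / 7² = -0.2776673469 eV
E_9 = -13.6057 / 9² = -0.1679716049 eV

Photon energy: |ΔE| = |E_9 - E_7| = 0.1096957420 eV

Convert to wavelength using E = hc/λ with hc = 1239.84 eV·nm:
λ = hc/E = 1239.84 eV·nm / 0.1096957420 eV
λ = 11302.535 nm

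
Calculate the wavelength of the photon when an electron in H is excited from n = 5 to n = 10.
3037.55 nm

First, find the transition energy using E_n = -13.6057 / n² eV:
E_5 = -13.6057 / 5² = -0.54422800 eV
E_10 = -13.6057 / 10² = -0.13605700 eV

Photon energy: |ΔE| = |E_10 - E_5| = 0.40817100 eV

Convert to wavelength using E = hc/λ with hc = 1239.84 eV·nm:
λ = hc/E = 1239.84 eV·nm / 0.40817100 eV
λ = 3037.55 nm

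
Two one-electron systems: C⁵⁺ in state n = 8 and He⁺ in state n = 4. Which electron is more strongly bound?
C⁵⁺ at n = 8 (E = -7.65 eV)

Using E_n = -13.6057 Z² / n² eV:

C⁵⁺ (Z = 6) at n = 8:
E = -13.6057 × 6² / 8² = -13.6057 × 36 / 64 = -7.65321 eV

He⁺ (Z = 2) at n = 4:
E = -13.6057 × 2² / 4² = -13.6057 × 4 / 16 = -3.40143 eV

Since -7.65321 eV < -3.40143 eV,
C⁵⁺ at n = 8 is more tightly bound (requires more energy to ionize).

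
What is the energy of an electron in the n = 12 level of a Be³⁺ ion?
-1.51 eV

For hydrogen-like ions, the energy levels scale with Z²:
E_n = -13.6057 Z² / n² eV

For Be³⁺ (Z = 4) at n = 12:
E_12 = -13.6057 × 4² / 12²
E_12 = -13.6057 × 16 / 144
E_12 = -217.6912 / 144
E_12 = -1.51 eV

The energy is 16 times more negative than hydrogen at the same n due to the stronger nuclear charge.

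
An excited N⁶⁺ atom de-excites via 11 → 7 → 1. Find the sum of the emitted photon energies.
661.1696 eV

The energy levels of N⁶⁺ are E_n = -13.6057 × 7² / n² eV.

First transition (11 → 7):
ΔE₁ = |E_7 - E_11|
ΔE₁ = |-13.6057000000 - (-5.5097462810)| = 8.0959537 eV

Second transition (7 → 1):
ΔE₂ = |E_1 - E_7|
ΔE₂ = |-666.6793000000 - (-13.6057000000)| = 653.0736000 eV

Total energy released:
E_total = ΔE₁ + ΔE₂ = 8.0959537 + 653.0736000 = 661.1696 eV

Note: This equals the direct transition 11 → 1: 661.1696 eV ✓
Energy is conserved regardless of the path taken.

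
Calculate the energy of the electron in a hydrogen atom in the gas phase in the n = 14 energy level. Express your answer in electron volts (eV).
-0.06942 eV

The energy levels of a hydrogen-like atom are given by:
E_n = -13.6057 eV / n²

For n = 14:
E_14 = -13.6057 eV / 14²
E_14 = -13.6057 eV / 196
E_14 = -0.06942 eV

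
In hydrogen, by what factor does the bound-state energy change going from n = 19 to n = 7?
7.367

Using E_n = -13.6057 Z² / n² eV with Z = 1:

E_7 = -13.6057 / 7² = -13.6057 / 49 = -0.277667347 eV
E_19 = -13.6057 / 19² = -13.6057 / 361 = -0.037688920 eV

The ratio is:
E_7/E_19 = (-0.277667347) / (-0.037688920)
E_7/E_19 = (-13.6057/49) / (-13.6057/361)
E_7/E_19 = 361/49
E_7/E_19 = 7.367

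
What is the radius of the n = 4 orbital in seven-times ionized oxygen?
0.1058 nm (or 1.0584 Å)

The Bohr radius formula is:
r_n = n² a₀ / Z

where a₀ = 0.0529177 nm is the Bohr radius.

For O⁷⁺ (Z = 8) at n = 4:
r_4 = 4² × 0.0529177 nm / 8
r_4 = 16 × 0.0529177 nm / 8
r_4 = 0.84668 nm / 8
r_4 = 0.1058 nm

The electron orbits at approximately 0.1058 nm from the nucleus.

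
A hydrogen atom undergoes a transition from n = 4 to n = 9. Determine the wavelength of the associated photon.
1816.92248 nm

First, find the transition energy using E_n = -13.6057 / n² eV:
E_4 = -13.6057 / 4² = -0.85035625000 eV
E_9 = -13.6057 / 9² = -0.16797160494 eV

Photon energy: |ΔE| = |E_9 - E_4| = 0.68238464506 eV

Convert to wavelength using E = hc/λ with hc = 1239.84 eV·nm:
λ = hc/E = 1239.84 eV·nm / 0.68238464506 eV
λ = 1816.92248 nm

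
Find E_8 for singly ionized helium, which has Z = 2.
-0.8504 eV

For hydrogen-like ions, the energy levels scale with Z²:
E_n = -13.6057 Z² / n² eV

For He⁺ (Z = 2) at n = 8:
E_8 = -13.6057 × 2² / 8²
E_8 = -13.6057 × 4 / 64
E_8 = -54.4228 / 64
E_8 = -0.8504 eV

The energy is 4 times more negative than hydrogen at the same n due to the stronger nuclear charge.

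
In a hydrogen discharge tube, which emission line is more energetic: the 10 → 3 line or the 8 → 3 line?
10 → 3

Calculate the energy for each transition:

Transition 10 → 3:
ΔE₁ = |E_3 - E_10| = |-13.6057/3² - (-13.6057/10²)|
ΔE₁ = |-1.51174444 - (-0.13605700)| = 1.37569 eV

Transition 8 → 3:
ΔE₂ = |E_3 - E_8| = |-13.6057/3² - (-13.6057/8²)|
ΔE₂ = |-1.51174444 - (-0.21258906)| = 1.29916 eV

Since 1.37569 eV > 1.29916 eV, the transition 10 → 3 emits the more energetic photon.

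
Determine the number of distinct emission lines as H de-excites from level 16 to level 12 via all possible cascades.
10

The electron can occupy levels n = 12, 13, ..., 16 during de-excitation — that is m = 16 - 12 + 1 = 5 distinct levels.

The number of distinct spectral lines equals the number of ways to choose 2 of these m levels (each pair gives one possible emission transition):

Number of lines = m(m-1)/2 = 5×4/2 = 10

These correspond to all possible transitions between the 5 levels:
16 → 15, 16 → 14, 16 → 13, 16 → 12, 15 → 14, 15 → 13, 15 → 12, 14 → 13...

Each transition produces a photon with a unique energy (and thus wavelength). This count does not depend on Z.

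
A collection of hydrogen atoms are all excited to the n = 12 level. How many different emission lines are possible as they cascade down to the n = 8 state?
10

The electron can occupy levels n = 8, 9, ..., 12 during de-excitation — that is m = 12 - 8 + 1 = 5 distinct levels.

The number of distinct spectral lines equals the number of ways to choose 2 of these m levels (each pair gives one possible emission transition):

Number of lines = m(m-1)/2 = 5×4/2 = 10

These correspond to all possible transitions between the 5 levels:
12 → 11, 12 → 10, 12 → 9, 12 → 8, 11 → 10, 11 → 9, 11 → 8, 10 → 9...

Each transition produces a photon with a unique energy (and thus wavelength). This count does not depend on Z.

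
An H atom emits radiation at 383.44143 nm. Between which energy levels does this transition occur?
n = 9 → n = 2

First, find the photon energy from the wavelength (hc = 1239.84 eV·nm):
E = hc/λ = 1239.84 eV·nm / 383.44143 nm = 3.2334534 eV

The energy levels of hydrogen satisfy E_n = -13.6057 / n² eV, so an emission n_i → n_f releases
ΔE = 13.6057 × (1/n_f² − 1/n_i²) eV.

Setting ΔE equal to the photon energy:
1/n_f² − 1/n_i² = 3.2334534 / 13.6057 = 0.23765432

Since 1/n_i² must be positive, we need 1/n_f² > 0.23765432, i.e. n_f ≤ 2. For each allowed n_f, solve n_i = (1/n_f² − 0.23765432)^(−1/2) and check whether it is a whole number:
  n_f = 1: 1/n_i² = 1.00000000 − 0.23765432 = 0.76234568 → n_i = 1.145  (not an integer) ✗
  n_f = 2: 1/n_i² = 0.25000000 − 0.23765432 = 0.01234568 → n_i = 9.000  → integer, n_i = 9 ✓

Only n_f = 2 gives an integer upper level, n_i = 9.

The transition is from n = 9 to n = 2 (emission).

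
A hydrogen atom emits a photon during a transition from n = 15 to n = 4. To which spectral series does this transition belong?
Brackett series

The spectral series in hydrogen are named based on the final (lower) energy level:
- Lyman series: n_final = 1 (ultraviolet)
- Balmer series: n_final = 2 (visible/near-UV)
- Paschen series: n_final = 3 (infrared)
- Brackett series: n_final = 4 (infrared)
- Pfund series: n_final = 5 (far infrared)

Since this transition ends at n = 4, it belongs to the Brackett series.

For reference, this 15 → 4 line has photon energy
ΔE = 13.6057 eV × (1/4² - 1/15²) = 0.78988647 eV,
corresponding to wavelength λ = hc/ΔE = 1239.84 eV·nm / 0.78988647 eV = 1569.64 nm in the infrared region.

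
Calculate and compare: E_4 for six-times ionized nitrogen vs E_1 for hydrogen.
N⁶⁺ at n = 4 (E = -41.6675 eV)

Using E_n = -13.6057 Z² / n² eV:

N⁶⁺ (Z = 7) at n = 4:
E = -13.6057 × 7² / 4² = -13.6057 × 49 / 16 = -41.6674563 eV

H (Z = 1) at n = 1:
E = -13.6057 × 1² / 1² = -13.6057 × 1 / 1 = -13.6057000 eV

Since -41.6674563 eV < -13.6057000 eV,
N⁶⁺ at n = 4 is more tightly bound (requires more energy to ionize).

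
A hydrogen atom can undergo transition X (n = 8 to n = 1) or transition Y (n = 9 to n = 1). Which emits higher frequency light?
9 → 1

Calculate the energy for each transition:

Transition 8 → 1:
ΔE₁ = |E_1 - E_8| = |-13.6057/1² - (-13.6057/8²)|
ΔE₁ = |-13.60570000000 - (-0.21258906250)| = 13.39311094 eV

Transition 9 → 1:
ΔE₂ = |E_1 - E_9| = |-13.6057/1² - (-13.6057/9²)|
ΔE₂ = |-13.60570000000 - (-0.16797160494)| = 13.43772840 eV

Since 13.43772840 eV > 13.39311094 eV, the transition 9 → 1 emits the more energetic photon.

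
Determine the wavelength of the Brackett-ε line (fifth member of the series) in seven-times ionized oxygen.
28.389414 nm

The lines of a series are numbered from the longest wavelength (smallest ΔE) outward; the fifth line is the transition from n = n_f + 5 to n_f.
The Brackett series has all transitions ending at n_f = 4.

For O⁷⁺ (Z = 8), the fifth line (ε-line) is the jump from n = 9 to n = 4:
E_9 = -13.6057 × 8² / 9² = -10.75018272 eV
E_4 = -13.6057 × 8² / 4² = -54.42280000 eV
ΔE = E_9 - E_4 = 43.67261728 eV

λ = hc/E = 1239.84 eV·nm / 43.67261728 eV
λ = 28.389414 nm

This is the ε-line of the Brackett series in O⁷⁺.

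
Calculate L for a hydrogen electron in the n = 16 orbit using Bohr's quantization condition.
1.69e-33 J·s (or 16ℏ)

In the Bohr model, angular momentum is quantized:
L = nℏ

where ℏ = h/(2π) = 1.0546e-34 J·s

For n = 16:
L = 16 × 1.0546e-34 J·s
L = 1.69e-33 J·s

This can also be written as L = 16ℏ.
The angular momentum is an integer multiple of the reduced Planck constant.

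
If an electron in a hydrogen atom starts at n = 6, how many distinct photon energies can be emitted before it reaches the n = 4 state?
3

The electron can occupy levels n = 4, 5, ..., 6 during de-excitation — that is m = 6 - 4 + 1 = 3 distinct levels.

The number of distinct spectral lines equals the number of ways to choose 2 of these m levels (each pair gives one possible emission transition):

Number of lines = m(m-1)/2 = 3×2/2 = 3

These correspond to all possible transitions between the 3 levels:
6 → 5, 6 → 4, 5 → 4

Each transition produces a photon with a unique energy (and thus wavelength). This count does not depend on Z.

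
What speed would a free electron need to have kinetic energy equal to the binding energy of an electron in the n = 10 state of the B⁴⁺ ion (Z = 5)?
1.0938e+06 m/s (or 0.365% of c)

The binding energy at n = 10 for B⁴⁺ is:
E_10 = -13.6057 × 5²/10² = -3.4014250 eV
|E_10| = 3.4014250 eV

Convert to Joules:
KE = 3.4014250 eV × (1.602177 × 10⁻¹⁹ J/eV) = 5.449685e-19 J

Using KE = ½mv²:
v = √(2·KE/m_e)
v = √(2 × 5.449685e-19 J / 9.10938 × 10⁻³¹ kg)
v = 1.0938e+06 m/s

This is approximately 0.365% the speed of light.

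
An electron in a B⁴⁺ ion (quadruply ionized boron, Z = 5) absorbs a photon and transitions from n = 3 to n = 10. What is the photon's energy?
34.39219 eV

The energy levels of a hydrogen-like atom are E_n = -13.6057 Z² eV / n².

Energy at n = 3: E_3 = -13.6057 × 5² / 3² = -37.79361111 eV
Energy at n = 10: E_10 = -13.6057 × 5² / 10² = -3.40142500 eV

The excitation energy is the difference:
ΔE = E_10 - E_3
ΔE = -3.40142500 - (-37.79361111)
ΔE = 34.39219 eV

Since this is positive, energy must be absorbed (photon absorption).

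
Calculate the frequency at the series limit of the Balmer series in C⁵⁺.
2.96086e+16 Hz

The series limit corresponds to the transition from n = ∞ to n = 2.
This is the highest energy (shortest wavelength) transition in the Balmer series.

E_∞ = 0 eV
E_2 = -13.6057 × 6² / 2² = -122.4513000 eV

Energy at series limit:
ΔE = E_∞ - E_2 = 0 - (-122.4513000) = 122.4513000 eV
E = 122.4513000 eV × (1.602177 × 10⁻¹⁹ J/eV) = 1.9618866e-17 J
f = E/h = 1.9618866e-17 J / (6.62607 × 10⁻³⁴ J·s) = 2.96086e+16 Hz

This energy equals the ionization energy from the n = 2 state of C⁵⁺.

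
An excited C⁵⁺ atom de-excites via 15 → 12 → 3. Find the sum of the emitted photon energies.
52.2459 eV

The energy levels of C⁵⁺ are E_n = -13.6057 × 6² / n² eV.

First transition (15 → 12):
ΔE₁ = |E_12 - E_15|
ΔE₁ = |-3.4014250000 - (-2.1769120000)| = 1.2245130 eV

Second transition (12 → 3):
ΔE₂ = |E_3 - E_12|
ΔE₂ = |-54.4228000000 - (-3.4014250000)| = 51.0213750 eV

Total energy released:
E_total = ΔE₁ + ΔE₂ = 1.2245130 + 51.0213750 = 52.2459 eV

Note: This equals the direct transition 15 → 3: 52.2459 eV ✓
Energy is conserved regardless of the path taken.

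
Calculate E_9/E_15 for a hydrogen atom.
2.78

Using E_n = -13.6057 Z² / n² eV with Z = 1:

E_9 = -13.6057 / 9² = -13.6057 / 81 = -0.16797160 eV
E_15 = -13.6057 / 15² = -13.6057 / 225 = -0.06046978 eV

The ratio is:
E_9/E_15 = (-0.16797160) / (-0.06046978)
E_9/E_15 = (-13.6057/81) / (-13.6057/225)
E_9/E_15 = 225/81
E_9/E_15 = 2.78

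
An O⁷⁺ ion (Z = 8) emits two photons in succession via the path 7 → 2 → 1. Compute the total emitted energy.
852.99409 eV

The energy levels of O⁷⁺ are E_n = -13.6057 × 8² / n² eV.

First transition (7 → 2):
ΔE₁ = |E_2 - E_7|
ΔE₁ = |-217.69120000000 - (-17.77071020408)| = 199.92048980 eV

Second transition (2 → 1):
ΔE₂ = |E_1 - E_2|
ΔE₂ = |-870.76480000000 - (-217.69120000000)| = 653.07360000 eV

Total energy released:
E_total = ΔE₁ + ΔE₂ = 199.92048980 + 653.07360000 = 852.99409 eV

Note: This equals the direct transition 7 → 1: 852.99409 eV ✓
Energy is conserved regardless of the path taken.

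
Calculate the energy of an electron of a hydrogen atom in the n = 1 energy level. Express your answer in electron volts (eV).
-13.60570 eV

The energy levels of a hydrogen-like atom are given by:
E_n = -13.6057 eV / n²

For n = 1:
E_1 = -13.6057 eV / 1²
E_1 = -13.6057 eV / 1
E_1 = -13.60570 eV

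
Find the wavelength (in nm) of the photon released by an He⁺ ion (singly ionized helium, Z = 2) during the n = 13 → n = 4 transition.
402.624333 nm

First, find the transition energy using E_n = -13.6057 Z² / n² eV:
E_13 = -13.6057 × 2² / 13² = -0.3220284024 eV
E_4 = -13.6057 × 2² / 4² = -3.4014250000 eV

Photon energy: |ΔE| = |E_4 - E_13| = 3.0793965976 eV

Convert to wavelength using E = hc/λ with hc = 1239.84 eV·nm:
λ = hc/E = 1239.84 eV·nm / 3.0793965976 eV
λ = 402.624333 nm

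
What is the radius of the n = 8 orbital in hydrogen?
3.3867 nm (or 33.8673 Å)

The Bohr radius formula is:
r_n = n² a₀ / Z

where a₀ = 0.0529177 nm is the Bohr radius.

For H (Z = 1) at n = 8:
r_8 = 8² × 0.0529177 nm / 1
r_8 = 64 × 0.0529177 nm / 1
r_8 = 3.38673 nm / 1
r_8 = 3.3867 nm

The electron orbits at approximately 3.3867 nm from the nucleus.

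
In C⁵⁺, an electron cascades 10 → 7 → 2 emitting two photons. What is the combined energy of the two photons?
117.553248 eV

The energy levels of C⁵⁺ are E_n = -13.6057 × 6² / n² eV.

First transition (10 → 7):
ΔE₁ = |E_7 - E_10|
ΔE₁ = |-9.996024489796 - (-4.898052000000)| = 5.097972490 eV

Second transition (7 → 2):
ΔE₂ = |E_2 - E_7|
ΔE₂ = |-122.451300000000 - (-9.996024489796)| = 112.455275510 eV

Total energy released:
E_total = ΔE₁ + ΔE₂ = 5.097972490 + 112.455275510 = 117.553248 eV

Note: This equals the direct transition 10 → 2: 117.553248 eV ✓
Energy is conserved regardless of the path taken.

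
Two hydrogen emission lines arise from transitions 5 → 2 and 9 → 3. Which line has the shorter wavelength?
5 → 2

Calculate the energy for each transition:

Transition 5 → 2:
ΔE₁ = |E_2 - E_5| = |-13.6057/2² - (-13.6057/5²)|
ΔE₁ = |-3.4014250000 - (-0.5442280000)| = 2.8571970 eV

Transition 9 → 3:
ΔE₂ = |E_3 - E_9| = |-13.6057/3² - (-13.6057/9²)|
ΔE₂ = |-1.5117444444 - (-0.1679716049)| = 1.3437728 eV

Since 2.8571970 eV > 1.3437728 eV, the transition 5 → 2 emits the more energetic photon.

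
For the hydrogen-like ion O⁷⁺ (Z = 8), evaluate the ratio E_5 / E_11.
4.84000

Using E_n = -13.6057 Z² / n² eV with Z = 8:

E_5 = -13.6057 × 8² / 5² = -870.7648 / 25 = -34.83059200000 eV
E_11 = -13.6057 × 8² / 11² = -870.7648 / 121 = -7.19640330579 eV

The ratio is:
E_5/E_11 = (-34.83059200000) / (-7.19640330579)
E_5/E_11 = (-870.7648/25) / (-870.7648/121)
E_5/E_11 = 121/25
E_5/E_11 = 4.84000
(Note: the Z² factors cancel in the ratio.)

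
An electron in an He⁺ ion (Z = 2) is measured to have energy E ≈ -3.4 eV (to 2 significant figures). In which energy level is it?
n = 4

The exact energy levels follow E_n = -13.6057 Z² / n² eV with Z = 2.

The measured value (-3.4 eV) is reported to only 2 significant figures, so we must test candidate n values and see which one matches to that precision.

Candidate energies:
  n = 2:  E = -13.6057 × 2² / 2² = -13.605700 eV
  n = 3:  E = -13.6057 × 2² / 3² = -6.046978 eV
  n = 4:  E = -13.6057 × 2² / 4² = -3.401425 eV  ← matches
  n = 5:  E = -13.6057 × 2² / 5² = -2.176912 eV
  n = 6:  E = -13.6057 × 2² / 6² = -1.511744 eV

Checking against the measurement of -3.4 eV (2 sig figs), only n = 4 agrees:
E_4 = -3.401425 eV, which rounds to -3.4 eV ✓

Therefore n = 4.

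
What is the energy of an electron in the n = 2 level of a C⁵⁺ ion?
-122.451300 eV

For hydrogen-like ions, the energy levels scale with Z²:
E_n = -13.6057 Z² / n² eV

For C⁵⁺ (Z = 6) at n = 2:
E_2 = -13.6057 × 6² / 2²
E_2 = -13.6057 × 36 / 4
E_2 = -489.8052 / 4
E_2 = -122.451300 eV

The energy is 36 times more negative than hydrogen at the same n due to the stronger nuclear charge.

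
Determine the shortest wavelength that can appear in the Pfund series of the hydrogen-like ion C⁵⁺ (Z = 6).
63.282 nm

The series limit corresponds to the transition from n = ∞ to n = 5.
This is the highest energy (shortest wavelength) transition in the Pfund series.

E_∞ = 0 eV
E_5 = -13.6057 × 6² / 5² = -19.59221 eV

Energy at series limit:
ΔE = E_∞ - E_5 = 0 - (-19.59221) = 19.59221 eV
λ = hc/E = 1239.84 eV·nm / 19.59221 eV = 63.282 nm

This energy equals the ionization energy from the n = 5 state of C⁵⁺.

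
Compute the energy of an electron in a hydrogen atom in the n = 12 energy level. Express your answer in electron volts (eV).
-0.0945 eV

The energy levels of a hydrogen-like atom are given by:
E_n = -13.6057 eV / n²

For n = 12:
E_12 = -13.6057 eV / 12²
E_12 = -13.6057 eV / 144
E_12 = -0.0945 eV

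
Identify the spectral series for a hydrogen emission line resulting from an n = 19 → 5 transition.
Pfund series

The spectral series in hydrogen are named based on the final (lower) energy level:
- Lyman series: n_final = 1 (ultraviolet)
- Balmer series: n_final = 2 (visible/near-UV)
- Paschen series: n_final = 3 (infrared)
- Brackett series: n_final = 4 (infrared)
- Pfund series: n_final = 5 (far infrared)

Since this transition ends at n = 5, it belongs to the Pfund series.

For reference, this 19 → 5 line has photon energy
ΔE = 13.6057 eV × (1/5² - 1/19²) = 0.5065390803 eV,
corresponding to wavelength λ = hc/ΔE = 1239.84 eV·nm / 0.5065390803 eV = 2447.6690 nm in the far infrared region.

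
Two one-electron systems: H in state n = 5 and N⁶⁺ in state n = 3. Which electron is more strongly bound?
N⁶⁺ at n = 3 (E = -74.08 eV)

Using E_n = -13.6057 Z² / n² eV:

H (Z = 1) at n = 5:
E = -13.6057 × 1² / 5² = -13.6057 × 1 / 25 = -0.54423 eV

N⁶⁺ (Z = 7) at n = 3:
E = -13.6057 × 7² / 3² = -13.6057 × 49 / 9 = -74.07548 eV

Since -74.07548 eV < -0.54423 eV,
N⁶⁺ at n = 3 is more tightly bound (requires more energy to ionize).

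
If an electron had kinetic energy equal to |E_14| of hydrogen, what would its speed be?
1.56e+05 m/s (or 0.05212% of c)

The binding energy at n = 14 for hydrogen is:
E_14 = -13.6057/14² = -0.0694168 eV
|E_14| = 0.0694168 eV

Convert to Joules:
KE = 0.0694168 eV × (1.602177 × 10⁻¹⁹ J/eV) = 1.1122e-20 J

Using KE = ½mv²:
v = √(2·KE/m_e)
v = √(2 × 1.1122e-20 J / 9.10938 × 10⁻³¹ kg)
v = 1.56e+05 m/s

This is approximately 0.05212% the speed of light.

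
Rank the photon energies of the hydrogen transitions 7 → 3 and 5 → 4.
7 → 3

Calculate the energy for each transition:

Transition 7 → 3:
ΔE₁ = |E_3 - E_7| = |-13.6057/3² - (-13.6057/7²)|
ΔE₁ = |-1.51174444444 - (-0.27766734694)| = 1.23407710 eV

Transition 5 → 4:
ΔE₂ = |E_4 - E_5| = |-13.6057/4² - (-13.6057/5²)|
ΔE₂ = |-0.85035625000 - (-0.54422800000)| = 0.30612825 eV

Since 1.23407710 eV > 0.30612825 eV, the transition 7 → 3 emits the more energetic photon.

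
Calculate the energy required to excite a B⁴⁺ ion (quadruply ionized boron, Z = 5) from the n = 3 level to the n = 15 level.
36.281867 eV

The energy levels of a hydrogen-like atom are E_n = -13.6057 Z² eV / n².

Energy at n = 3: E_3 = -13.6057 × 5² / 3² = -37.793611111 eV
Energy at n = 15: E_15 = -13.6057 × 5² / 15² = -1.511744444 eV

The excitation energy is the difference:
ΔE = E_15 - E_3
ΔE = -1.511744444 - (-37.793611111)
ΔE = 36.281867 eV

Since this is positive, energy must be absorbed (photon absorption).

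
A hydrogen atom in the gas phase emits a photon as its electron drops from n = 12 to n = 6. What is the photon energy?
0.283 eV

The energy levels are E_n = -13.6057 eV / n².

Energy at n = 12: E_12 = -13.6057 / 12² = -0.094484 eV
Energy at n = 6: E_6 = -13.6057 / 6² = -0.377936 eV

For emission (electron falling to lower state), the photon energy is:
E_photon = E_12 - E_6 = |-0.094484 - (-0.377936)|
E_photon = 0.283 eV

This energy is carried away by the emitted photon.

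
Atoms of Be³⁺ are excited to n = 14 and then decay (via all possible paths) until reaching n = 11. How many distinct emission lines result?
6

The electron can occupy levels n = 11, 12, ..., 14 during de-excitation — that is m = 14 - 11 + 1 = 4 distinct levels.

The number of distinct spectral lines equals the number of ways to choose 2 of these m levels (each pair gives one possible emission transition):

Number of lines = m(m-1)/2 = 4×3/2 = 6

These correspond to all possible transitions between the 4 levels:
14 → 13, 14 → 12, 14 → 11, 13 → 12, 13 → 11, 12 → 11

Each transition produces a photon with a unique energy (and thus wavelength). This count does not depend on Z.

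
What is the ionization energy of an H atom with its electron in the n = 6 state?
0.38 eV

The ionization energy is the energy needed to remove the electron completely (n → ∞).

For hydrogen, E_n = -13.6057 eV / n².

At n = 6: E_6 = -13.6057 / 6² = -0.37794 eV
At n = ∞: E_∞ = 0 eV

Ionization energy = E_∞ - E_6 = 0 - (-0.37794) = 0.37794 eV
Ionization energy ≈ 0.38 eV

This is also called the binding energy of the electron in state n = 6.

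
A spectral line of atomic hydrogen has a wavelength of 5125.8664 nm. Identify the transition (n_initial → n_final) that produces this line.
n = 10 → n = 6

First, find the photon energy from the wavelength (hc = 1239.84 eV·nm):
E = hc/λ = 1239.84 eV·nm / 5125.8664 nm = 0.24187911 eV

The energy levels of hydrogen satisfy E_n = -13.6057 / n² eV, so an emission n_i → n_f releases
ΔE = 13.6057 × (1/n_f² − 1/n_i²) eV.

Setting ΔE equal to the photon energy:
1/n_f² − 1/n_i² = 0.24187911 / 13.6057 = 0.017777778

Since 1/n_i² must be positive, we need 1/n_f² > 0.017777778, i.e. n_f ≤ 7. For each allowed n_f, solve n_i = (1/n_f² − 0.017777778)^(−1/2) and check whether it is a whole number:
  n_f = 1: 1/n_i² = 1.000000000 − 0.017777778 = 0.982222222 → n_i = 1.009  (not an integer) ✗
  n_f = 2: 1/n_i² = 0.250000000 − 0.017777778 = 0.232222222 → n_i = 2.075  (not an integer) ✗
  n_f = 3: 1/n_i² = 0.111111111 − 0.017777778 = 0.093333333 → n_i = 3.273  (not an integer) ✗
  n_f = 4: 1/n_i² = 0.062500000 − 0.017777778 = 0.044722222 → n_i = 4.729  (not an integer) ✗
  n_f = 5: 1/n_i² = 0.040000000 − 0.017777778 = 0.022222222 → n_i = 6.708  (not an integer) ✗
  n_f = 6: 1/n_i² = 0.027777778 − 0.017777778 = 0.010000000 → n_i = 10.000  → integer, n_i = 10 ✓
  n_f = 7: 1/n_i² = 0.020408163 − 0.017777778 = 0.002630385 → n_i = 19.498  (not an integer) ✗

Only n_f = 6 gives an integer upper level, n_i = 10.

The transition is from n = 10 to n = 6 (emission).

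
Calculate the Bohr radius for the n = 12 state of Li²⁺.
2.5401 nm (or 25.4005 Å)

The Bohr radius formula is:
r_n = n² a₀ / Z

where a₀ = 0.0529177 nm is the Bohr radius.

For Li²⁺ (Z = 3) at n = 12:
r_12 = 12² × 0.0529177 nm / 3
r_12 = 144 × 0.0529177 nm / 3
r_12 = 7.62015 nm / 3
r_12 = 2.5401 nm

The electron orbits at approximately 2.5401 nm from the nucleus.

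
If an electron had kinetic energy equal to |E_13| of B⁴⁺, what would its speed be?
8.41420e+05 m/s (or 0.28% of c)

The binding energy at n = 13 for B⁴⁺ is:
E_13 = -13.6057 × 5²/13² = -2.01267751 eV
|E_13| = 2.01267751 eV

Convert to Joules:
KE = 2.01267751 eV × (1.602177 × 10⁻¹⁹ J/eV) = 3.2246656e-19 J

Using KE = ½mv²:
v = √(2·KE/m_e)
v = √(2 × 3.2246656e-19 J / 9.10938 × 10⁻³¹ kg)
v = 8.41420e+05 m/s

This is approximately 0.28% the speed of light.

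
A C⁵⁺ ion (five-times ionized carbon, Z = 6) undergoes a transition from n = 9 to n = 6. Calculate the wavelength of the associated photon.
164.028 nm

First, find the transition energy using E_n = -13.6057 Z² / n² eV:
E_9 = -13.6057 × 6² / 9² = -6.0469778 eV
E_6 = -13.6057 × 6² / 6² = -13.6057000 eV

Photon energy: |ΔE| = |E_6 - E_9| = 7.5587222 eV

Convert to wavelength using E = hc/λ with hc = 1239.84 eV·nm:
λ = hc/E = 1239.84 eV·nm / 7.5587222 eV
λ = 164.028 nm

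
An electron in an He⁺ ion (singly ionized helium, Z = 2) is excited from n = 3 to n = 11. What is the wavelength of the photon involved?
221.511 nm

First, find the transition energy using E_n = -13.6057 Z² / n² eV:
E_3 = -13.6057 × 2² / 3² = -6.0469778 eV
E_11 = -13.6057 × 2² / 11² = -0.4497752 eV

Photon energy: |ΔE| = |E_11 - E_3| = 5.5972026 eV

Convert to wavelength using E = hc/λ with hc = 1239.84 eV·nm:
λ = hc/E = 1239.84 eV·nm / 5.5972026 eV
λ = 221.511 nm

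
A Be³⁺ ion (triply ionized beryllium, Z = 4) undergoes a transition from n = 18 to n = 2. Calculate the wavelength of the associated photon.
23.066399 nm

First, find the transition energy using E_n = -13.6057 Z² / n² eV:
E_18 = -13.6057 × 4² / 18² = -0.67188642 eV
E_2 = -13.6057 × 4² / 2² = -54.42280000 eV

Photon energy: |ΔE| = |E_2 - E_18| = 53.75091358 eV

Convert to wavelength using E = hc/λ with hc = 1239.84 eV·nm:
λ = hc/E = 1239.84 eV·nm / 53.75091358 eV
λ = 23.066399 nm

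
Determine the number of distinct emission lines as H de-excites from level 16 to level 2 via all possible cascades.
105

The electron can occupy levels n = 2, 3, ..., 16 during de-excitation — that is m = 16 - 2 + 1 = 15 distinct levels.

The number of distinct spectral lines equals the number of ways to choose 2 of these m levels (each pair gives one possible emission transition):

Number of lines = m(m-1)/2 = 15×14/2 = 105

These correspond to all possible transitions between the 15 levels:
16 → 15, 16 → 14, 16 → 13, 16 → 12, 16 → 11, 16 → 10, 16 → 9, 16 → 8...

Each transition produces a photon with a unique energy (and thus wavelength). This count does not depend on Z.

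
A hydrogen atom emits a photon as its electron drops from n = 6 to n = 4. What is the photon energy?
0.4724 eV

The energy levels are E_n = -13.6057 eV / n².

Energy at n = 6: E_6 = -13.6057 / 6² = -0.3779361 eV
Energy at n = 4: E_4 = -13.6057 / 4² = -0.8503563 eV

For emission (electron falling to lower state), the photon energy is:
E_photon = E_6 - E_4 = |-0.3779361 - (-0.8503563)|
E_photon = 0.4724 eV

This energy is carried away by the emitted photon.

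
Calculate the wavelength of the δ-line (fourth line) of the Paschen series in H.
1004.66981 nm

The lines of a series are numbered from the longest wavelength (smallest ΔE) outward; the fourth line is the transition from n = n_f + 4 to n_f.
The Paschen series has all transitions ending at n_f = 3.

For H, the fourth line (δ-line) is the jump from n = 7 to n = 3:
E_7 = -13.6057 / 7² = -0.2776673469 eV
E_3 = -13.6057 / 3² = -1.5117444444 eV
ΔE = E_7 - E_3 = 1.2340770975 eV

λ = hc/E = 1239.84 eV·nm / 1.2340770975 eV
λ = 1004.66981 nm

This is the δ-line of the Paschen series in H.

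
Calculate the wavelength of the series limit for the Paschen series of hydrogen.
820.13862 nm

The series limit corresponds to the transition from n = ∞ to n = 3.
This is the highest energy (shortest wavelength) transition in the Paschen series.

E_∞ = 0 eV
E_3 = -13.6057 / 3² = -1.511744444 eV

Energy at series limit:
ΔE = E_∞ - E_3 = 0 - (-1.511744444) = 1.511744444 eV
λ = hc/E = 1239.84 eV·nm / 1.511744444 eV = 820.13862 nm

This energy equals the ionization energy from the n = 3 state of hydrogen.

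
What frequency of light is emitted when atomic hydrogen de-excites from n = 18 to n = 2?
8.12e+14 Hz

First, find the transition energy:
E_18 = -13.6057 / 18² = -0.0419929 eV
E_2 = -13.6057 / 2² = -3.4014250 eV
|ΔE| = |E_2 - E_18| = 3.3594321 eV

Convert to Joules: E = 3.3594321 eV × (1.602177 × 10⁻¹⁹ J/eV) = 5.3824e-19 J

Using E = hf:
f = E/h = 5.3824e-19 J / (6.62607 × 10⁻³⁴ J·s)
f = 8.12e+14 Hz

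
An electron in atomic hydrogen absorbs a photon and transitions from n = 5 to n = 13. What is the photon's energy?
0.46 eV

The energy levels of a hydrogen-like atom are E_n = -13.6057 eV / n².

Energy at n = 5: E_5 = -13.6057 / 5² = -0.54423 eV
Energy at n = 13: E_13 = -13.6057 / 13² = -0.08051 eV

The excitation energy is the difference:
ΔE = E_13 - E_5
ΔE = -0.08051 - (-0.54423)
ΔE = 0.46 eV

Since this is positive, energy must be absorbed (photon absorption).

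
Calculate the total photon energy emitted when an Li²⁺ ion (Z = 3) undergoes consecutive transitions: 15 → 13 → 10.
0.680 eV

The energy levels of Li²⁺ are E_n = -13.6057 × 3² / n² eV.

First transition (15 → 13):
ΔE₁ = |E_13 - E_15|
ΔE₁ = |-0.724563905 - (-0.544228000)| = 0.180336 eV

Second transition (13 → 10):
ΔE₂ = |E_10 - E_13|
ΔE₂ = |-1.224513000 - (-0.724563905)| = 0.499949 eV

Total energy released:
E_total = ΔE₁ + ΔE₂ = 0.180336 + 0.499949 = 0.680 eV

Note: This equals the direct transition 15 → 10: 0.680 eV ✓
Energy is conserved regardless of the path taken.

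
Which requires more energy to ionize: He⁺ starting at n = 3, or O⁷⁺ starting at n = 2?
O⁷⁺ at n = 2 (E = -217.6912 eV)

Using E_n = -13.6057 Z² / n² eV:

He⁺ (Z = 2) at n = 3:
E = -13.6057 × 2² / 3² = -13.6057 × 4 / 9 = -6.0469778 eV

O⁷⁺ (Z = 8) at n = 2:
E = -13.6057 × 8² / 2² = -13.6057 × 64 / 4 = -217.6912000 eV

Since -217.6912000 eV < -6.0469778 eV,
O⁷⁺ at n = 2 is more tightly bound (requires more energy to ionize).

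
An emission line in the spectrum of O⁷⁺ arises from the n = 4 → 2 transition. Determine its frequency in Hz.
3.94781e+16 Hz

First, find the transition energy:
E_4 = -13.6057 × 8² / 4² = -54.4228000 eV
E_2 = -13.6057 × 8² / 2² = -217.6912000 eV
|ΔE| = |E_2 - E_4| = 163.2684000 eV

Convert to Joules: E = 163.2684000 eV × (1.602177 × 10⁻¹⁹ J/eV) = 2.6158488e-17 J

Using E = hf:
f = E/h = 2.6158488e-17 J / (6.62607 × 10⁻³⁴ J·s)
f = 3.94781e+16 Hz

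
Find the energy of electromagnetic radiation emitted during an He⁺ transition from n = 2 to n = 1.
40.81710 eV

The energy levels are E_n = -13.6057 Z² eV / n².

Energy at n = 2: E_2 = -13.6057 × 2² / 2² = -13.60570000 eV
Energy at n = 1: E_1 = -13.6057 × 2² / 1² = -54.42280000 eV

For emission (electron falling to lower state), the photon energy is:
E_photon = E_2 - E_1 = |-13.60570000 - (-54.42280000)|
E_photon = 40.81710 eV

This energy is carried away by the emitted photon.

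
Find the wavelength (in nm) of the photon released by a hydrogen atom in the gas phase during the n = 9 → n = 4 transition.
1816.92 nm

First, find the transition energy using E_n = -13.6057 / n² eV:
E_9 = -13.6057 / 9² = -0.16797160 eV
E_4 = -13.6057 / 4² = -0.85035625 eV

Photon energy: |ΔE| = |E_4 - E_9| = 0.68238465 eV

Convert to wavelength using E = hc/λ with hc = 1239.84 eV·nm:
λ = hc/E = 1239.84 eV·nm / 0.68238465 eV
λ = 1816.92 nm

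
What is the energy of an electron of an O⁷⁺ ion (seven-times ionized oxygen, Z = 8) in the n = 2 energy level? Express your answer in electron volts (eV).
-217.691200 eV

The energy levels of a hydrogen-like atom are given by:
E_n = -13.6057 Z² / n² eV  (with Z = 8 for O⁷⁺)

For n = 2:
E_2 = -13.6057 × 8² / 2²
E_2 = -13.6057 × 64 / 4
E_2 = -217.691200 eV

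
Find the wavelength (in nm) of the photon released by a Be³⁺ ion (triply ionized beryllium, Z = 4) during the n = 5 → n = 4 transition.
253.13 nm

First, find the transition energy using E_n = -13.6057 Z² / n² eV:
E_5 = -13.6057 × 4² / 5² = -8.707648 eV
E_4 = -13.6057 × 4² / 4² = -13.605700 eV

Photon energy: |ΔE| = |E_4 - E_5| = 4.898052 eV

Convert to wavelength using E = hc/λ with hc = 1239.84 eV·nm:
λ = hc/E = 1239.84 eV·nm / 4.898052 eV
λ = 253.13 nm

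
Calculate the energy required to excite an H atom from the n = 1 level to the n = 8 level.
13.3931 eV

The energy levels of a hydrogen-like atom are E_n = -13.6057 eV / n².

Energy at n = 1: E_1 = -13.6057 / 1² = -13.6057000 eV
Energy at n = 8: E_8 = -13.6057 / 8² = -0.2125891 eV

The excitation energy is the difference:
ΔE = E_8 - E_1
ΔE = -0.2125891 - (-13.6057000)
ΔE = 13.3931 eV

Since this is positive, energy must be absorbed (photon absorption).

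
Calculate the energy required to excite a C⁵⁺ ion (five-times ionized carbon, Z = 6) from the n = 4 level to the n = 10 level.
25.7148 eV

The energy levels of a hydrogen-like atom are E_n = -13.6057 Z² eV / n².

Energy at n = 4: E_4 = -13.6057 × 6² / 4² = -30.6128250 eV
Energy at n = 10: E_10 = -13.6057 × 6² / 10² = -4.8980520 eV

The excitation energy is the difference:
ΔE = E_10 - E_4
ΔE = -4.8980520 - (-30.6128250)
ΔE = 25.7148 eV

Since this is positive, energy must be absorbed (photon absorption).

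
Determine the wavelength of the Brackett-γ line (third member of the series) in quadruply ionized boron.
86.59780 nm

The lines of a series are numbered from the longest wavelength (smallest ΔE) outward; the third line is the transition from n = n_f + 3 to n_f.
The Brackett series has all transitions ending at n_f = 4.

For B⁴⁺ (Z = 5), the third line (γ-line) is the jump from n = 7 to n = 4:
E_7 = -13.6057 × 5² / 7² = -6.9416837 eV
E_4 = -13.6057 × 5² / 4² = -21.2589063 eV
ΔE = E_7 - E_4 = 14.3172226 eV

λ = hc/E = 1239.84 eV·nm / 14.3172226 eV
λ = 86.59780 nm

This is the γ-line of the Brackett series in B⁴⁺.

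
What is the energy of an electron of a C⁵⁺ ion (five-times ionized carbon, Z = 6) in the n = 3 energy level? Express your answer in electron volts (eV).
-54.42 eV

The energy levels of a hydrogen-like atom are given by:
E_n = -13.6057 Z² / n² eV  (with Z = 6 for C⁵⁺)

For n = 3:
E_3 = -13.6057 × 6² / 3²
E_3 = -13.6057 × 36 / 9
E_3 = -54.42 eV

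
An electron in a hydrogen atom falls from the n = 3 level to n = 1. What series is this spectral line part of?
Lyman series

The spectral series in hydrogen are named based on the final (lower) energy level:
- Lyman series: n_final = 1 (ultraviolet)
- Balmer series: n_final = 2 (visible/near-UV)
- Paschen series: n_final = 3 (infrared)
- Brackett series: n_final = 4 (infrared)
- Pfund series: n_final = 5 (far infrared)

Since this transition ends at n = 1, it belongs to the Lyman series.

For reference, this 3 → 1 line has photon energy
ΔE = 13.6057 eV × (1/1² - 1/3²) = 12.09396 eV,
corresponding to wavelength λ = hc/ΔE = 1239.84 eV·nm / 12.09396 eV = 102.52 nm in the ultraviolet region.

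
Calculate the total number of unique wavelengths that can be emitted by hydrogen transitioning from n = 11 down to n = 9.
3

The electron can occupy levels n = 9, 10, ..., 11 during de-excitation — that is m = 11 - 9 + 1 = 3 distinct levels.

The number of distinct spectral lines equals the number of ways to choose 2 of these m levels (each pair gives one possible emission transition):

Number of lines = m(m-1)/2 = 3×2/2 = 3

These correspond to all possible transitions between the 3 levels:
11 → 10, 11 → 9, 10 → 9

Each transition produces a photon with a unique energy (and thus wavelength). This count does not depend on Z.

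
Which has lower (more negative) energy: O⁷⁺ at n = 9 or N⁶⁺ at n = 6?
N⁶⁺ at n = 6 (E = -18.52 eV)

Using E_n = -13.6057 Z² / n² eV:

O⁷⁺ (Z = 8) at n = 9:
E = -13.6057 × 8² / 9² = -13.6057 × 64 / 81 = -10.75018 eV

N⁶⁺ (Z = 7) at n = 6:
E = -13.6057 × 7² / 6² = -13.6057 × 49 / 36 = -18.51887 eV

Since -18.51887 eV < -10.75018 eV,
N⁶⁺ at n = 6 is more tightly bound (requires more energy to ionize).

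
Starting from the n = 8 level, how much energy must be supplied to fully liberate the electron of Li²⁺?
1.913302 eV

The ionization energy is the energy needed to remove the electron completely (n → ∞).

For a hydrogen-like ion with Z = 3, E_n = -13.6057 Z² / n² eV.

At n = 8: E_8 = -13.6057 × 3² / 8² = -1.913301563 eV
At n = ∞: E_∞ = 0 eV

Ionization energy = E_∞ - E_8 = 0 - (-1.913301563) = 1.913301563 eV
Ionization energy ≈ 1.913302 eV

This is also called the binding energy of the electron in state n = 8.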